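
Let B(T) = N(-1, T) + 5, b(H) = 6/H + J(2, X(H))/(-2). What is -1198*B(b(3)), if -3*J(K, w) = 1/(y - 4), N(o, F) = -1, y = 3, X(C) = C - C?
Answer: -4792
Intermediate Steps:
X(C) = 0
J(K, w) = ⅓ (J(K, w) = -1/(3*(3 - 4)) = -⅓/(-1) = -⅓*(-1) = ⅓)
b(H) = -⅙ + 6/H (b(H) = 6/H + (⅓)/(-2) = 6/H + (⅓)*(-½) = 6/H - ⅙ = -⅙ + 6/H)
B(T) = 4 (B(T) = -1 + 5 = 4)
-1198*B(b(3)) = -1198*4 = -4792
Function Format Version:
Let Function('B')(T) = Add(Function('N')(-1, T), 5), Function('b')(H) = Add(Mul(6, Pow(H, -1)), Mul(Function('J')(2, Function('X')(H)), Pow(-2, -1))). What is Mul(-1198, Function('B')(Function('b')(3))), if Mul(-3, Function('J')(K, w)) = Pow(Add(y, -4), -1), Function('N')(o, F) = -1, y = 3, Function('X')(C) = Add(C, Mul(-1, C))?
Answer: -4792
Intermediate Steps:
Function('X')(C) = 0
Function('J')(K, w) = Rational(1, 3) (Function('J')(K, w) = Mul(Rational(-1, 3), Pow(Add(3, -4), -1)) = Mul(Rational(-1, 3), Pow(-1, -1)) = Mul(Rational(-1, 3), -1) = Rational(1, 3))
Function('b')(H) = Add(Rational(-1, 6), Mul(6, Pow(H, -1))) (Function('b')(H) = Add(Mul(6, Pow(H, -1)), Mul(Rational(1, 3), Pow(-2, -1))) = Add(Mul(6, Pow(H, -1)), Mul(Rational(1, 3), Rational(-1, 2))) = Add(Mul(6, Pow(H, -1)), Rational(-1, 6)) = Add(Rational(-1, 6), Mul(6, Pow(H, -1))))
Function('B')(T) = 4 (Function('B')(T) = Add(-1, 5) = 4)
Mul(-1198, Function('B')(Function('b')(3))) = Mul(-1198, 4) = -4792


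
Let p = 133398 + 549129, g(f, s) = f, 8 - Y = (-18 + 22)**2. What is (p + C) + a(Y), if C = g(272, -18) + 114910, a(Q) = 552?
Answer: 798261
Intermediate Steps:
Y = -8 (Y = 8 - (-18 + 22)**2 = 8 - 1*4**2 = 8 - 1*16 = 8 - 16 = -8)
C = 115182 (C = 272 + 114910 = 115182)
p = 682527
(p + C) + a(Y) = (682527 + 115182) + 552 = 797709 + 552 = 798261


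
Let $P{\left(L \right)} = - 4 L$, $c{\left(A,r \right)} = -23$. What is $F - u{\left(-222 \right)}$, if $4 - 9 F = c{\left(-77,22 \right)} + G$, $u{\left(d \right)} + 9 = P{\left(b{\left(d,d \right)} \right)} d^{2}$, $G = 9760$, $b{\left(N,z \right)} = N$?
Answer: $- \frac{393887380}{9} \approx -4.3765 \cdot 10^{7}$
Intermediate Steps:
$u{\left(d \right)} = -9 - 4 d^{3}$ ($u{\left(d \right)} = -9 + - 4 d d^{2} = -9 - 4 d^{3}$)
$F = - \frac{9733}{9}$ ($F = \frac{4}{9} - \frac{-23 + 9760}{9} = \frac{4}{9} - \frac{9737}{9} = - \frac{9733}{9} \approx -1081.4$)
$F - u{\left(-222 \right)} = - \frac{9733}{9} - \left(-9 - 4 \left(-222\right)^{3}\right) = - \frac{9733}{9} - \left(-9 - -43764192\right) = - \frac{9733}{9} - \left(-9 + 43764192\right) = - \frac{9733}{9} - 43764183 = - \frac{393887380}{9}$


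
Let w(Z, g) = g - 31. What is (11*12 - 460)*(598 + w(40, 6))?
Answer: -187944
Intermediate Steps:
w(Z, g) = -31 + g
(11*12 - 460)*(598 + w(40, 6)) = (11*12 - 460)*(598 + (-31 + 6)) = (132 - 460)*(598 - 25) = -328*573 = -187944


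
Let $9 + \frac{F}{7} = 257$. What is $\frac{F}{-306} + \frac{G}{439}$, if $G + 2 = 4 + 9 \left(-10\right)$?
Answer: $- \frac{394516}{67167} \approx -5.8737$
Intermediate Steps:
$F = 1736$ ($F = -63 + 7 \cdot 257 = -63 + 1799 = 1736$)
$G = -88$ ($G = -2 + \left(4 + 9 \left(-10\right)\right) = -2 + \left(4 - 90\right) = -2 - 86 = -88$)
$\frac{F}{-306} + \frac{G}{439} = \frac{1736}{-306} - \frac{88}{439} = 1736 \left(- \frac{1}{306}\right) - \frac{88}{439} = - \frac{868}{153} - \frac{88}{439} = - \frac{394516}{67167}$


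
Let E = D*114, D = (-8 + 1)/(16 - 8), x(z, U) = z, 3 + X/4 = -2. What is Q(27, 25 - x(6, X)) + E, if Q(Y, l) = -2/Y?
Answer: -10781/108 ≈ -99.824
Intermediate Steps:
X = -20 (X = -12 + 4*(-2) = -12 - 8 = -20)
D = -7/8 ≈ -0.87500
E = -399/4 (E = -7/8*114 = -399/4 ≈ -99.750)
Q(27, 25 - x(6, X)) + E = -2/27 - 399/4 = -10781/108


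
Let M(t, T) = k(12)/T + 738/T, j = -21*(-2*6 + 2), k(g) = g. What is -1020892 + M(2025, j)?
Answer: -7146219/7 ≈ -1.0209e+6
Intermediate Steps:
j = 210 (j = -21*(-12 + 2) = -21*(-10) = 210)
M(t, T) = 750/T (M(t, T) = 12/T + 738/T = 750/T)
-1020892 + M(2025, j) = -1020892 + 750/210 = -1020892 + 750*(1/210) = -1020892 + 25/7 = -7146219/7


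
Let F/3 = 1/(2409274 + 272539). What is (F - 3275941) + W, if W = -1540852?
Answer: -12917738085706/2681813 ≈ -4.8168e+6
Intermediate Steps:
F = 3/2681813 (F = 3/(2409274 + 272539) = 3/2681813 ≈ 1.1186e-6)
(F - 3275941) + W = (3/2681813 - 3275941) - 1540852 = -8785461161030/2681813 - 1540852 = -12917738085706/2681813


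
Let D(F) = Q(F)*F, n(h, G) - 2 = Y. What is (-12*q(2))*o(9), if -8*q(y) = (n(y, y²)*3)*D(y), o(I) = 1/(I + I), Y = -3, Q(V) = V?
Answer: -1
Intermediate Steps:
n(h, G) = -1 (n(h, G) = 2 - 3 = -1)
o(I) = 1/(2*I)
D(F) = F² (D(F) = F*F = F²)
q(y) = 3*y²/8 (q(y) = -(-1*3)*y²/8 = -(-3)*y²/8 = 3*y²/8)
(-12*q(2))*o(9) = (-9*2²/2)*((½)/9) = (-9*4/2)*((½)*(⅑)) = -12*3/2*(1/18) = -18*1/18 = -1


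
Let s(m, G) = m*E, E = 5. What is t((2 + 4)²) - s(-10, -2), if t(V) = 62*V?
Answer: 2282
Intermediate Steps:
s(m, G) = 5*m (s(m, G) = m*5 = 5*m)
t((2 + 4)²) - s(-10, -2) = 62*(2 + 4)² - 5*(-10) = 62*6² - 1*(-50) = 62*36 + 50 = 2232 + 50 = 2282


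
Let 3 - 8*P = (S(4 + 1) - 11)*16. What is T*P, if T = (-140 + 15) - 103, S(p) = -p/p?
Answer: -11115/2 ≈ -5557.5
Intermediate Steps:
S(p) = -1 (S(p) = -1*1 = -1)
T = -228 (T = -125 - 103 = -228)
P = 195/8 (P = 3/8 - (-1 - 11)*16/8 = 3/8 - (-3)*16/2 = 3/8 - ⅛*(-192) = 3/8 + 24 = 195/8 ≈ 24.375)
T*P = -228*195/8 = -11115/2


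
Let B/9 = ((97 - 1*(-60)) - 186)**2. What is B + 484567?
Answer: 492136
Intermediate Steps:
B = 7569 (B = 9*((97 - 1*(-60)) - 186)**2 = 9*((97 + 60) - 186)**2 = 9*(157 - 186)**2 = 9*(-29)**2 = 9*841 = 7569)
B + 484567 = 7569 + 484567 = 492136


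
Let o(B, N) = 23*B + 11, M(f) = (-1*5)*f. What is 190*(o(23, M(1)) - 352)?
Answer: 35720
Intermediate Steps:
M(f) = -5*f
o(B, N) = 11 + 23*B
190*(o(23, M(1)) - 352) = 190*((11 + 23*23) - 352) = 190*((11 + 529) - 352) = 190*(540 - 352) = 190*188 = 35720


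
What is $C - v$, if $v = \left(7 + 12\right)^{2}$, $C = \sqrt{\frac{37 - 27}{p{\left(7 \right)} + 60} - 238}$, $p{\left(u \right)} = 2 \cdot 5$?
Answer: $-361 + \frac{3 i \sqrt{1295}}{7} \approx -361.0 + 15.423 i$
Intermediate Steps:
$p{\left(u \right)} = 10$
$C = \frac{3 i \sqrt{1295}}{7}$ ($C = \sqrt{\frac{37 - 27}{10 + 60} - 238} = \sqrt{\frac{10}{70} - 238} = \sqrt{10 \cdot \frac{1}{70} - 238} = \sqrt{\frac{1}{7} - 238} = \sqrt{- \frac{1665}{7}} = \frac{3 i \sqrt{1295}}{7} \approx 15.423 i$)
$v = 361$ ($v = 19^{2} = 361$)
$C - v = \frac{3 i \sqrt{1295}}{7} - 361 = -361 + \frac{3 i \sqrt{1295}}{7}$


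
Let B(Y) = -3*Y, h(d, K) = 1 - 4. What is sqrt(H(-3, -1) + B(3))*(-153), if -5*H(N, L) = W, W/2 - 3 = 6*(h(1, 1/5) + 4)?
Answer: -459*I*sqrt(35)/5 ≈ -543.1*I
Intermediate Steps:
h(d, K) = -3
W = 18 (W = 6 + 2*(6*(-3 + 4)) = 6 + 2*(6*1) = 6 + 2*6 = 6 + 12 = 18)
H(N, L) = -18/5 (H(N, L) = -1/5*18 = -18/5)
sqrt(H(-3, -1) + B(3))*(-153) = sqrt(-18/5 - 3*3)*(-153) = sqrt(-18/5 - 9)*(-153) = sqrt(-63/5)*(-153) = (3*I*sqrt(35)/5)*(-153) = -459*I*sqrt(35)/5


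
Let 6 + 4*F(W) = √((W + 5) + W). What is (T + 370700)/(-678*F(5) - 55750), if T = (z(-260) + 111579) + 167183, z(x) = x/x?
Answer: -142188233516/11981081341 + 440335914*√15/11981081341 ≈ -11.725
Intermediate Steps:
z(x) = 1
F(W) = -3/2 + √(5 + 2*W)/4 (F(W) = -3/2 + √((W + 5) + W)/4 = -3/2 + √((5 + W) + W)/4 = -3/2 + √(5 + 2*W)/4)
T = 278763 (T = (1 + 111579) + 167183 = 111580 + 167183 = 278763)
(T + 370700)/(-678*F(5) - 55750) = (278763 + 370700)/(-678*(-3/2 + √(5 + 2*5)/4) - 55750) = 649463/(-678*(-3/2 + √(5 + 10)/4) - 55750) = 649463/(-678*(-3/2 + √15/4) - 55750) = 649463/((1017 - 339*√15/2) - 55750) = 649463/(-54733 - 339*√15/2)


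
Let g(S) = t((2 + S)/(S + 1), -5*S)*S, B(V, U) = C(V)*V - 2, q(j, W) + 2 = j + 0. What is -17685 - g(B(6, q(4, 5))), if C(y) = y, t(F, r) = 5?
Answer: -17855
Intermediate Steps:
q(j, W) = -2 + j (q(j, W) = -2 + (j + 0) = -2 + j)
B(V, U) = -2 + V**2 (B(V, U) = V*V - 2 = V**2 - 2 = -2 + V**2)
g(S) = 5*S
-17685 - g(B(6, q(4, 5))) = -17685 - 5*(-2 + 6**2) = -17685 - 5*(-2 + 36) = -17685 - 5*34 = -17685 - 1*170 = -17685 - 170 = -17855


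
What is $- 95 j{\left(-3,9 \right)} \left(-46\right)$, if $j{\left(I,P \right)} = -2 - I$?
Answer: $4370$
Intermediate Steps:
$- 95 j{\left(-3,9 \right)} \left(-46\right) = - 95 \left(-2 - -3\right) \left(-46\right) = - 95 \left(-2 + 3\right) \left(-46\right) = \left(-95\right) 1 \left(-46\right) = \left(-95\right) \left(-46\right) = 4370$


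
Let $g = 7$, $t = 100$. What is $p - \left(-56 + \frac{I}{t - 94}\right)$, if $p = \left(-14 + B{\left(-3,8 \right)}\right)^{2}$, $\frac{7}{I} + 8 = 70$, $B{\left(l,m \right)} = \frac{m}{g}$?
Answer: $\frac{4033625}{18228} \approx 221.29$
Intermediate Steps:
$B{\left(l,m \right)} = \frac{m}{7}$
$I = \frac{7}{62}$ ($I = \frac{7}{-8 + 70} = \frac{7}{62} \approx 0.1129$)
$p = \frac{8100}{49}$ ($p = \left(-14 + \frac{1}{7} \cdot 8\right)^{2} = \left(-14 + \frac{8}{7}\right)^{2} = \left(- \frac{90}{7}\right)^{2} = \frac{8100}{49} \approx 165.31$)
$p - \left(-56 + \frac{I}{t - 94}\right) = \frac{8100}{49} - \left(-56 + \frac{1}{100 - 94} \cdot \frac{7}{62}\right) = \frac{8100}{49} - \left(-56 + \frac{1}{6} \cdot \frac{7}{62}\right) = \frac{8100}{49} - \left(-56 + \frac{7}{372}\right) = \frac{8100}{49} - - \frac{20825}{372} = \frac{8100}{49} + \frac{20825}{372} = \frac{4033625}{18228}$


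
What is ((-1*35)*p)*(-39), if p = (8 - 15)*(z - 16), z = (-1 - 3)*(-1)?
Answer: 114660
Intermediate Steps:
z = 4 (z = -4*(-1) = 4)
p = 84 (p = (8 - 15)*(4 - 16) = -7*(-12) = 84)
((-1*35)*p)*(-39) = (-1*35*84)*(-39) = -35*84*(-39) = -2940*(-39) = 114660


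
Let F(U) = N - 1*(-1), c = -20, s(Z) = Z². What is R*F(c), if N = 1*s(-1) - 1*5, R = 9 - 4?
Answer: -15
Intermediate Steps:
R = 5
N = -4 (N = 1*(-1)² - 1*5 = 1*1 - 5 = 1 - 5 = -4)
F(U) = -3 (F(U) = -4 - 1*(-1) = -4 + 1 = -3)
R*F(c) = 5*(-3) = -15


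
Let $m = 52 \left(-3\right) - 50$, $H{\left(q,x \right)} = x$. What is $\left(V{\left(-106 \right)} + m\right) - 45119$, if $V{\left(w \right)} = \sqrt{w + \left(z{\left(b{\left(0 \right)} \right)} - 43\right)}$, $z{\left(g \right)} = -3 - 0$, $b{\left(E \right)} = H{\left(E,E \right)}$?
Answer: $-45325 + 2 i \sqrt{38} \approx -45325.0 + 12.329 i$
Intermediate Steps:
$b{\left(E \right)} = E$
$z{\left(g \right)} = -3$ ($z{\left(g \right)} = -3 + 0 = -3$)
$V{\left(w \right)} = \sqrt{-46 + w}$ ($V{\left(w \right)} = \sqrt{w - 46} = \sqrt{-46 + w}$)
$m = -206$ ($m = -156 - 50 = -206$)
$\left(V{\left(-106 \right)} + m\right) - 45119 = \left(\sqrt{-46 - 106} - 206\right) - 45119 = \left(\sqrt{-152} - 206\right) - 45119 = \left(2 i \sqrt{38} - 206\right) - 45119 = \left(-206 + 2 i \sqrt{38}\right) - 45119 = -45325 + 2 i \sqrt{38}$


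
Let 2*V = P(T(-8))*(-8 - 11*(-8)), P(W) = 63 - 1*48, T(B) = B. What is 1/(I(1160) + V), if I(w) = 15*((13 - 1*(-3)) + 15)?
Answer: 1/1065 ≈ 0.00093897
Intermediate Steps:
I(w) = 465 (I(w) = 15*((13 + 3) + 15) = 15*(16 + 15) = 15*31 = 465)
P(W) = 15 (P(W) = 63 - 48 = 15)
V = 600 (V = (15*(-8 - 11*(-8)))/2 = (15*(-8 + 88))/2 = (15*80)/2 = (½)*1200 = 600)
1/(I(1160) + V) = 1/(465 + 600) = 1/1065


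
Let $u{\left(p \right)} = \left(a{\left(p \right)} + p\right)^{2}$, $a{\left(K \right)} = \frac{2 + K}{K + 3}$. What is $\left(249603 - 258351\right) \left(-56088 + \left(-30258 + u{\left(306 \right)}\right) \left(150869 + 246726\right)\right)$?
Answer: $- \frac{2361177258622078824}{10609} \approx -2.2256 \cdot 10^{14}$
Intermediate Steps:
$a{\left(K \right)} = \frac{2 + K}{3 + K}$
$u{\left(p \right)} = \left(p + \frac{2 + p}{3 + p}\right)^{2}$ ($u{\left(p \right)} = \left(\frac{2 + p}{3 + p} + p\right)^{2} = \left(p + \frac{2 + p}{3 + p}\right)^{2}$)
$\left(249603 - 258351\right) \left(-56088 + \left(-30258 + u{\left(306 \right)}\right) \left(150869 + 246726\right)\right) = \left(249603 - 258351\right) \left(-56088 + \left(-30258 + \frac{\left(2 + 306 + 306 \left(3 + 306\right)\right)^{2}}{\left(3 + 306\right)^{2}}\right) \left(150869 + 246726\right)\right) = - 8748 \left(-56088 + \left(-30258 + \frac{\left(2 + 306 + 306 \cdot 309\right)^{2}}{95481}\right) 397595\right) = - 8748 \left(-56088 + \left(-30258 + \frac{\left(2 + 306 + 94554\right)^{2}}{95481}\right) 397595\right) = - 8748 \left(-56088 + \left(-30258 + \frac{94862^{2}}{95481}\right) 397595\right) = - 8748 \left(-56088 + \left(-30258 + \frac{1}{95481} \cdot 8998799044\right) 397595\right) = - 8748 \left(-56088 + \left(-30258 + \frac{8998799044}{95481}\right) 397595\right) = - 8748 \left(-56088 + \frac{6109734946}{95481} \cdot 397595\right) = - 8748 \left(-56088 + \frac{2429200065854870}{95481}\right) = \left(-8748\right) \frac{2429194710516542}{95481} = - \frac{2361177258622078824}{10609}$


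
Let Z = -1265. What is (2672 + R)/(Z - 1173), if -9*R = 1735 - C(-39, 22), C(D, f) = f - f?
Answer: -421/414 ≈ -1.0169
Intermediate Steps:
C(D, f) = 0
R = -1735/9 (R = -(1735 - 1*0)/9 = -(1735 + 0)/9 = -1/9*1735 = -1735/9 ≈ -192.78)
(2672 + R)/(Z - 1173) = (2672 - 1735/9)/(-1265 - 1173) = (22313/9)/(-2438) = (22313/9)*(-1/2438) = -421/414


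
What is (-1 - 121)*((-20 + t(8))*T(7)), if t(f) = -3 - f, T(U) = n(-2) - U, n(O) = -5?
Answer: -45384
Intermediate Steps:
T(U) = -5 - U
(-1 - 121)*((-20 + t(8))*T(7)) = (-1 - 121)*((-20 + (-3 - 1*8))*(-5 - 1*7)) = -122*(-20 + (-3 - 8))*(-5 - 7) = -122*(-20 - 11)*(-12) = -(-3782)*(-12) = -122*372 = -45384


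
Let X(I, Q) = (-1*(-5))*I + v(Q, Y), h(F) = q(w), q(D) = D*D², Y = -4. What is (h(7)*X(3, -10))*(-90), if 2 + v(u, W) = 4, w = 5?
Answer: -191250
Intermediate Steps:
v(u, W) = 2 (v(u, W) = -2 + 4 = 2)
q(D) = D³
h(F) = 125 (h(F) = 5³ = 125)
X(I, Q) = 2 + 5*I (X(I, Q) = (-1*(-5))*I + 2 = 5*I + 2 = 2 + 5*I)
(h(7)*X(3, -10))*(-90) = (125*(2 + 5*3))*(-90) = (125*(2 + 15))*(-90) = (125*17)*(-90) = 2125*(-90) = -191250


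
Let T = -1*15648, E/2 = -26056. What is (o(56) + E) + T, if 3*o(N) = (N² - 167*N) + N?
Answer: -209440/3 ≈ -69813.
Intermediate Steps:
E = -52112 (E = 2*(-26056) = -52112)
T = -15648
o(N) = -166*N/3 + N²/3 (o(N) = ((N² - 167*N) + N)/3 = (N² - 166*N)/3 = -166*N/3 + N²/3)
(o(56) + E) + T = ((⅓)*56*(-166 + 56) - 52112) - 15648 = ((⅓)*56*(-110) - 52112) - 15648 = (-6160/3 - 52112) - 15648 = -162496/3 - 15648 = -209440/3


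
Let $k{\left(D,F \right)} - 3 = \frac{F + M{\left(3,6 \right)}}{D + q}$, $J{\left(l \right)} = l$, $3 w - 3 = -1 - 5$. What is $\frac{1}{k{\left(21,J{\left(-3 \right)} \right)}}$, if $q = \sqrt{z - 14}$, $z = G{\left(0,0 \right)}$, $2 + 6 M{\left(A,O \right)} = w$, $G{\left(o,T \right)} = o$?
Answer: $\frac{738}{2095} - \frac{2 i \sqrt{14}}{2095} \approx 0.35227 - 0.003572 i$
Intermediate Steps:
$w = -1$ ($w = 1 + \frac{-1 - 5}{3} = 1 + \frac{1}{3} \left(-6\right) = 1 - 2 = -1$)
$M{\left(A,O \right)} = - \frac{1}{2}$ ($M{\left(A,O \right)} = - \frac{1}{3} + \frac{1}{6} \left(-1\right) = - \frac{1}{3} - \frac{1}{6} = - \frac{1}{2}$)
$z = 0$
$q = i \sqrt{14}$ ($q = \sqrt{0 - 14} = \sqrt{-14} = i \sqrt{14} \approx 3.7417 i$)
$k{\left(D,F \right)} = 3 + \frac{- \frac{1}{2} + F}{D + i \sqrt{14}}$ ($k{\left(D,F \right)} = 3 + \frac{F - \frac{1}{2}}{D + i \sqrt{14}} = 3 + \frac{- \frac{1}{2} + F}{D + i \sqrt{14}}$)
$\frac{1}{k{\left(21,J{\left(-3 \right)} \right)}} = \frac{1}{\frac{1}{21 + i \sqrt{14}} \left(- \frac{1}{2} - 3 + 3 \cdot 21 + 3 i \sqrt{14}\right)} = \frac{1}{\frac{1}{21 + i \sqrt{14}} \left(- \frac{1}{2} - 3 + 63 + 3 i \sqrt{14}\right)} = \frac{1}{\frac{1}{21 + i \sqrt{14}} \left(\frac{119}{2} + 3 i \sqrt{14}\right)} = \frac{21 + i \sqrt{14}}{\frac{119}{2} + 3 i \sqrt{14}}$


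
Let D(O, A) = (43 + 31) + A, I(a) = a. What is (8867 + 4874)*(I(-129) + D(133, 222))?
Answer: 2294747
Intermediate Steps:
D(O, A) = 74 + A
(8867 + 4874)*(I(-129) + D(133, 222)) = (8867 + 4874)*(-129 + (74 + 222)) = 13741*(-129 + 296) = 13741*167 = 2294747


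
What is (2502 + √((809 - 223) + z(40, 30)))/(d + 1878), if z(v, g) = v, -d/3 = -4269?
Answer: 834/4895 + √626/14685 ≈ 0.17208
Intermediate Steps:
d = 12807 (d = -3*(-4269) = 12807)
(2502 + √((809 - 223) + z(40, 30)))/(d + 1878) = (2502 + √((809 - 223) + 40))/(12807 + 1878) = (2502 + √(586 + 40))/14685 = (2502 + √626)*(1/14685) = 834/4895 + √626/14685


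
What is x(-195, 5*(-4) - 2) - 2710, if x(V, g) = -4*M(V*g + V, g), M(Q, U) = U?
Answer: -2622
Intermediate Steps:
x(V, g) = -4*g
x(-195, 5*(-4) - 2) - 2710 = -4*(5*(-4) - 2) - 2710 = -4*(-20 - 2) - 2710 = -4*(-22) - 2710 = 88 - 2710 = -2622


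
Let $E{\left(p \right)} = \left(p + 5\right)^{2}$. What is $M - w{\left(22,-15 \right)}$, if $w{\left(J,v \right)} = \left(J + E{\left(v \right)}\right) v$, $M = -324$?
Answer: $1506$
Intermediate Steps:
$E{\left(p \right)} = \left(5 + p\right)^{2}$
$w{\left(J,v \right)} = v \left(J + \left(5 + v\right)^{2}\right)$ ($w{\left(J,v \right)} = \left(J + \left(5 + v\right)^{2}\right) v = v \left(J + \left(5 + v\right)^{2}\right)$)
$M - w{\left(22,-15 \right)} = -324 - - 15 \left(22 + \left(5 - 15\right)^{2}\right) = -324 - - 15 \left(22 + \left(-10\right)^{2}\right) = -324 - - 15 \left(22 + 100\right) = -324 - \left(-15\right) 122 = -324 - -1830 = -324 + 1830 = 1506$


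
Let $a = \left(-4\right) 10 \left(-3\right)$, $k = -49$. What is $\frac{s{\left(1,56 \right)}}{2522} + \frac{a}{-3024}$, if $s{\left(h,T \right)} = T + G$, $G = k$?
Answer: $- \frac{2932}{79443} \approx -0.036907$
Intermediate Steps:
$G = -49$
$s{\left(h,T \right)} = -49 + T$ ($s{\left(h,T \right)} = T - 49 = -49 + T$)
$a = 120$ ($a = \left(-40\right) \left(-3\right) = 120$)
$\frac{s{\left(1,56 \right)}}{2522} + \frac{a}{-3024} = \frac{-49 + 56}{2522} + \frac{120}{-3024} = 7 \cdot \frac{1}{2522} + 120 \left(- \frac{1}{3024}\right) = \frac{7}{2522} - \frac{5}{126} = - \frac{2932}{79443}$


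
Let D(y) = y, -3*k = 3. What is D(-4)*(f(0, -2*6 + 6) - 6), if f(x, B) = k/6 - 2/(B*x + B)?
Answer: 70/3 ≈ 23.333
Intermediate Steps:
k = -1 (k = -1/3*3 = -1)
f(x, B) = -1/6 - 2/(B + B*x) (f(x, B) = -1/6 - 2/(B*x + B) = -1*1/6 - 2/(B + B*x) = -1/6 - 2/(B + B*x))
D(-4)*(f(0, -2*6 + 6) - 6) = -4*((-12 - (-2*6 + 6) - 1*(-2*6 + 6)*0)/(6*(-2*6 + 6)*(1 + 0)) - 6) = -4*((1/6)*(-12 - (-12 + 6) - 1*(-12 + 6)*0)/((-12 + 6)*1) - 6) = -4*((1/6)*1*(-12 - 1*(-6) - 1*(-6)*0)/(-6) - 6) = -4*((1/6)*(-1/6)*1*(-12 + 6 + 0) - 6) = -4*((1/6)*(-1/6)*1*(-6) - 6) = -4*(1/6 - 6) = -4*(-35/6) = 70/3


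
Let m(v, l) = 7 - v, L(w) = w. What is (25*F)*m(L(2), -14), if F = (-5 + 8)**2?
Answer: 1125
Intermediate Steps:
F = 9 (F = 3**2 = 9)
(25*F)*m(L(2), -14) = (25*9)*(7 - 1*2) = 225*(7 - 2) = 225*5 = 1125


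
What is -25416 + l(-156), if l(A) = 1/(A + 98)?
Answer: -1474129/58 ≈ -25416.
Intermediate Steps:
l(A) = 1/(98 + A)
-25416 + l(-156) = -25416 + 1/(98 - 156) = -25416 + 1/(-58) = -25416 - 1/58 = -1474129/58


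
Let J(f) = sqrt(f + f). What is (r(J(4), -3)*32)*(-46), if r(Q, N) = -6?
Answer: 8832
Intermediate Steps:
J(f) = sqrt(2)*sqrt(f) (J(f) = sqrt(2*f) = sqrt(2)*sqrt(f))
(r(J(4), -3)*32)*(-46) = -6*32*(-46) = -192*(-46) = 8832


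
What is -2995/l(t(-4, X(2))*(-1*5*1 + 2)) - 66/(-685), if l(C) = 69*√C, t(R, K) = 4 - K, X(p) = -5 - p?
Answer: 66/685 + 2995*I*√33/2277 ≈ 0.09635 + 7.556*I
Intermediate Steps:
-2995/l(t(-4, X(2))*(-1*5*1 + 2)) - 66/(-685) = -2995*1/(69*√(4 - (-5 - 1*2))*√(-1*5*1 + 2)) - 66/(-685) = -2995*1/(69*√(4 - (-5 - 2))*√(-5*1 + 2)) - 66*(-1/685) = -2995*1/(69*√(-5 + 2)*√(4 - 1*(-7))) + 66/685 = -2995*(-I*√3/(207*√(4 + 7))) + 66/685 = -2995*(-I*√33/2277) + 66/685 = -(-2995)*I*√33/2277 + 66/685 = 2995*I*√33/2277 + 66/685 = 66/685 + 2995*I*√33/2277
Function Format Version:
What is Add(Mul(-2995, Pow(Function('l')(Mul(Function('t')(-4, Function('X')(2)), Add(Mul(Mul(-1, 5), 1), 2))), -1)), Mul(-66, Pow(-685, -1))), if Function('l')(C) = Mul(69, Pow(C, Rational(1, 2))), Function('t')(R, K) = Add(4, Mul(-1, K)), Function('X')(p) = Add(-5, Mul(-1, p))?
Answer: Add(Rational(66, 685), Mul(Rational(2995, 2277), I, Pow(33, Rational(1, 2)))) ≈ Add(0.096350, Mul(7.5560, I))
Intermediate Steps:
Add(Mul(-2995, Pow(Function('l')(Mul(Function('t')(-4, Function('X')(2)), Add(Mul(Mul(-1, 5), 1), 2))), -1)), Mul(-66, Pow(-685, -1))) = Add(Mul(-2995, Pow(Mul(69, Pow(Mul(Add(4, Mul(-1, Add(-5, Mul(-1, 2)))), Add(Mul(Mul(-1, 5), 1), 2)), Rational(1, 2))), -1)), Mul(-66, Pow(-685, -1))) = Add(Mul(-2995, Pow(Mul(69, Pow(Mul(Add(4, Mul(-1, Add(-5, -2))), Add(Mul(-5, 1), 2)), Rational(1, 2))), -1)), Mul(-66, Rational(-1, 685))) = Add(Mul(-2995, Pow(Mul(69, Pow(Mul(Add(4, Mul(-1, -7)), Add(-5, 2)), Rational(1, 2))), -1)), Rational(66, 685)) = Add(Mul(-2995, Pow(Mul(69, Pow(Mul(Add(4, 7), -3), Rational(1, 2))), -1)), Rational(66, 685)) = Add(Mul(-2995, Pow(Mul(69, Pow(Mul(11, -3), Rational(1, 2))), -1)), Rational(66, 685)) = Add(Mul(-2995, Pow(Mul(69, Pow(-33, Rational(1, 2))), -1)), Rational(66, 685)) = Add(Mul(-2995, Pow(Mul(69, Mul(I, Pow(33, Rational(1, 2)))), -1)), Rational(66, 685)) = Add(Mul(-2995, Pow(Mul(69, I, Pow(33, Rational(1, 2))), -1)), Rational(66, 685)) = Add(Mul(-2995, Mul(Rational(-1, 2277), I, Pow(33, Rational(1, 2)))), Rational(66, 685)) = Add(Mul(Rational(2995, 2277), I, Pow(33, Rational(1, 2))), Rational(66, 685)) = Add(Rational(66, 685), Mul(Rational(2995, 2277), I, Pow(33, Rational(1, 2))))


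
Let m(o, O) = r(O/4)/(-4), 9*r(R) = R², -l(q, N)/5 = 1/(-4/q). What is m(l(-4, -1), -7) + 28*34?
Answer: 548303/576 ≈ 951.92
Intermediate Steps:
l(q, N) = 5*q/4 (l(q, N) = -5*(-q/4) = -(-5)*q/4 = 5*q/4)
r(R) = R²/9
m(o, O) = -O²/576 (m(o, O) = ((O/4)²/9)/(-4) = ((O*(¼))²/9)*(-¼) = ((O/4)²/9)*(-¼) = ((O²/16)/9)*(-¼) = (O²/144)*(-¼) = -O²/576)
m(l(-4, -1), -7) + 28*34 = -1/576*(-7)² + 28*34 = -1/576*49 + 952 = -49/576 + 952 = 548303/576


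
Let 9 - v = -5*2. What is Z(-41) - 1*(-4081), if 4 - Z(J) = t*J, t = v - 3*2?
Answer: 4618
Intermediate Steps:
v = 19 (v = 9 - (-5)*2 = 9 - 1*(-10) = 9 + 10 = 19)
t = 13 (t = 19 - 3*2 = 19 - 6 = 13)
Z(J) = 4 - 13*J
Z(-41) - 1*(-4081) = (4 - 13*(-41)) - 1*(-4081) = (4 + 533) + 4081 = 537 + 4081 = 4618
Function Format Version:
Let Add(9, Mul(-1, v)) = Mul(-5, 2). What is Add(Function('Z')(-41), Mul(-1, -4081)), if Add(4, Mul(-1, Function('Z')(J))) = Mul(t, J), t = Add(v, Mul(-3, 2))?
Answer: 4618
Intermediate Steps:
v = 19 (v = Add(9, Mul(-1, Mul(-5, 2))) = Add(9, Mul(-1, -10)) = Add(9, 10) = 19)
t = 13 (t = Add(19, Mul(-3, 2)) = Add(19, -6) = 13)
Function('Z')(J) = Add(4, Mul(-13, J)) (Function('Z')(J) = Add(4, Mul(-1, Mul(13, J))) = Add(4, Mul(-13, J)))
Add(Function('Z')(-41), Mul(-1, -4081)) = Add(Add(4, Mul(-13, -41)), Mul(-1, -4081)) = Add(Add(4, 533), 4081) = Add(537, 4081) = 4618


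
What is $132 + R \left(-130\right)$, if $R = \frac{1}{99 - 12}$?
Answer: $\frac{11354}{87} \approx 130.51$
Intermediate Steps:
$R = \frac{1}{87} \approx 0.011494$
$132 + R \left(-130\right) = 132 + \frac{1}{87} \left(-130\right) = 132 - \frac{130}{87} = \frac{11354}{87}$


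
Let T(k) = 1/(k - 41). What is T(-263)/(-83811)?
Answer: 1/25478544 ≈ 3.9249e-8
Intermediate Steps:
T(k) = 1/(-41 + k)
T(-263)/(-83811) = 1/(-41 - 263*(-83811)) = -1/83811/(-304) = -1/304*(-1/83811) = 1/25478544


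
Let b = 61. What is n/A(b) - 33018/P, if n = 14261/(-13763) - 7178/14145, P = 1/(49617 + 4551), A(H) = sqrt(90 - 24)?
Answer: -1788519024 - 300512659*sqrt(66)/12848723910 ≈ -1.7885e+9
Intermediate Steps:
A(H) = sqrt(66)
P = 1/54168 ≈ 1.8461e-5
n = -300512659/194677635 (n = 14261*(-1/13763) - 7178*1/14145 = -14261/13763 - 7178/14145 = -300512659/194677635 ≈ -1.5436)
n/A(b) - 33018/P = -300512659*sqrt(66)/66/194677635 - 33018/1/54168 = -300512659*sqrt(66)/12848723910 - 33018*54168 = -300512659*sqrt(66)/12848723910 - 1788519024 = -1788519024 - 300512659*sqrt(66)/12848723910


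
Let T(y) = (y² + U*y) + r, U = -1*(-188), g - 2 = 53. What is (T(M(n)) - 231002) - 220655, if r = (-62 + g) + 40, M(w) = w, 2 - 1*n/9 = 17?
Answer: -458779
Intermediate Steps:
n = -135 (n = 18 - 9*17 = 18 - 153 = -135)
g = 55 (g = 2 + 53 = 55)
U = 188
r = 33 (r = (-62 + 55) + 40 = -7 + 40 = 33)
T(y) = 33 + y² + 188*y (T(y) = (y² + 188*y) + 33 = 33 + y² + 188*y)
(T(M(n)) - 231002) - 220655 = ((33 + (-135)² + 188*(-135)) - 231002) - 220655 = ((33 + 18225 - 25380) - 231002) - 220655 = (-7122 - 231002) - 220655 = -238124 - 220655 = -458779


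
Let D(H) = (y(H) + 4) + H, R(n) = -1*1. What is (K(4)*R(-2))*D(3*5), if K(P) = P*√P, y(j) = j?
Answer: -272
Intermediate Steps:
R(n) = -1
K(P) = P^(3/2)
D(H) = 4 + 2*H (D(H) = (H + 4) + H = (4 + H) + H = 4 + 2*H)
(K(4)*R(-2))*D(3*5) = (4^(3/2)*(-1))*(4 + 2*(3*5)) = (8*(-1))*(4 + 2*15) = -8*(4 + 30) = -8*34 = -272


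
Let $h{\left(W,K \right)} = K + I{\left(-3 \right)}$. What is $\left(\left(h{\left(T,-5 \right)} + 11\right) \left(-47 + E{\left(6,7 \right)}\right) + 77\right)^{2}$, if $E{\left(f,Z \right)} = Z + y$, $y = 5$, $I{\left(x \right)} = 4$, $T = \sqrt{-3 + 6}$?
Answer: $74529$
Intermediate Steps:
$T = \sqrt{3} \approx 1.732$
$E{\left(f,Z \right)} = 5 + Z$ ($E{\left(f,Z \right)} = Z + 5 = 5 + Z$)
$h{\left(W,K \right)} = 4 + K$ ($h{\left(W,K \right)} = K + 4 = 4 + K$)
$\left(\left(h{\left(T,-5 \right)} + 11\right) \left(-47 + E{\left(6,7 \right)}\right) + 77\right)^{2} = \left(\left(\left(4 - 5\right) + 11\right) \left(-47 + \left(5 + 7\right)\right) + 77\right)^{2} = \left(\left(-1 + 11\right) \left(-47 + 12\right) + 77\right)^{2} = \left(10 \left(-35\right) + 77\right)^{2} = \left(-350 + 77\right)^{2} = \left(-273\right)^{2} = 74529$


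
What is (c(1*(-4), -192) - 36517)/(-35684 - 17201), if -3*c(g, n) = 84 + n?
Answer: 36481/52885 ≈ 0.68982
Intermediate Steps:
c(g, n) = -28 - n/3 (c(g, n) = -(84 + n)/3 = -28 - n/3)
(c(1*(-4), -192) - 36517)/(-35684 - 17201) = ((-28 - ⅓*(-192)) - 36517)/(-35684 - 17201) = ((-28 + 64) - 36517)/(-52885) = (36 - 36517)*(-1/52885) = -36481*(-1/52885) = 36481/52885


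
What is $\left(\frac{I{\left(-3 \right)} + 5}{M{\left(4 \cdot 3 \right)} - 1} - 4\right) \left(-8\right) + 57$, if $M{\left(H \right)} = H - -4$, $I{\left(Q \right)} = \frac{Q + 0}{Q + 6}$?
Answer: $\frac{1303}{15} \approx 86.867$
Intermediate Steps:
$I{\left(Q \right)} = \frac{Q}{6 + Q}$
$M{\left(H \right)} = 4 + H$ ($M{\left(H \right)} = H + 4 = 4 + H$)
$\left(\frac{I{\left(-3 \right)} + 5}{M{\left(4 \cdot 3 \right)} - 1} - 4\right) \left(-8\right) + 57 = \left(\frac{- \frac{3}{6 - 3} + 5}{\left(4 + 4 \cdot 3\right) - 1} - 4\right) \left(-8\right) + 57 = \left(\frac{- \frac{3}{3} + 5}{\left(4 + 12\right) - 1} - 4\right) \left(-8\right) + 57 = \left(\frac{\left(-3\right) \frac{1}{3} + 5}{16 - 1} - 4\right) \left(-8\right) + 57 = \left(\frac{-1 + 5}{15} - 4\right) \left(-8\right) + 57 = \left(4 \cdot \frac{1}{15} - 4\right) \left(-8\right) + 57 = \left(\frac{4}{15} - 4\right) \left(-8\right) + 57 = \left(- \frac{56}{15}\right) \left(-8\right) + 57 = \frac{448}{15} + 57 = \frac{1303}{15}$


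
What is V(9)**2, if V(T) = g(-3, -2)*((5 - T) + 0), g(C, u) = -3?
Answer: 144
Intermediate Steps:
V(T) = -15 + 3*T (V(T) = -3*((5 - T) + 0) = -3*(5 - T) = -15 + 3*T)
V(9)**2 = (-15 + 3*9)**2 = (-15 + 27)**2 = 12**2 = 144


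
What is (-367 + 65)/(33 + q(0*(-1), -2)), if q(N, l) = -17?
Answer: -151/8 ≈ -18.875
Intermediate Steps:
(-367 + 65)/(33 + q(0*(-1), -2)) = (-367 + 65)/(33 - 17) = -302/16 = -302*1/16 = -151/8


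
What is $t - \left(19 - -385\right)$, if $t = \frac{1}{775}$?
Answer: $- \frac{313099}{775} \approx -404.0$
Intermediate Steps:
$t = \frac{1}{775} \approx 0.0012903$
$t - \left(19 - -385\right) = \frac{1}{775} - \left(19 - -385\right) = \frac{1}{775} - \left(19 + 385\right) = \frac{1}{775} - 404 = - \frac{313099}{775}$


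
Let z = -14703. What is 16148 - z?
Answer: 30851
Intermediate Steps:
16148 - z = 16148 - 1*(-14703) = 16148 + 14703 = 30851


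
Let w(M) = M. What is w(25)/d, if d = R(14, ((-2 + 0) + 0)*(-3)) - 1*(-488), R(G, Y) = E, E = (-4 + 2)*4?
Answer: 5/96 ≈ 0.052083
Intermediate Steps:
E = -8 (E = -2*4 = -8)
R(G, Y) = -8
d = 480 (d = -8 - 1*(-488) = -8 + 488 = 480)
w(25)/d = 25/480 = 25*(1/480) = 5/96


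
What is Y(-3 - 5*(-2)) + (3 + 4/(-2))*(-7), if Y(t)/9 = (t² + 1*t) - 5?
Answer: 452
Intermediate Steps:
Y(t) = -45 + 9*t + 9*t² (Y(t) = 9*((t² + 1*t) - 5) = 9*((t² + t) - 5) = 9*((t + t²) - 5) = 9*(-5 + t + t²) = -45 + 9*t + 9*t²)
Y(-3 - 5*(-2)) + (3 + 4/(-2))*(-7) = (-45 + 9*(-3 - 5*(-2)) + 9*(-3 - 5*(-2))²) + (3 + 4/(-2))*(-7) = (-45 + 9*(-3 + 10) + 9*(-3 + 10)²) + (3 + 4*(-½))*(-7) = (-45 + 9*7 + 9*7²) + (3 - 2)*(-7) = (-45 + 63 + 9*49) + 1*(-7) = (-45 + 63 + 441) - 7 = 459 - 7 = 452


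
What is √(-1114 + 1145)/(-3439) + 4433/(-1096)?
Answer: -4433/1096 - √31/3439 ≈ -4.0463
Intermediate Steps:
√(-1114 + 1145)/(-3439) + 4433/(-1096) = √31*(-1/3439) + 4433*(-1/1096) = -√31/3439 - 4433/1096 = -4433/1096 - √31/3439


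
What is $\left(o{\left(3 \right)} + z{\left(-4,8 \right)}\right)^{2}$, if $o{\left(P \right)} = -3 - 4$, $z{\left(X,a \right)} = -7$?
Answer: $196$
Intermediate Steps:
$o{\left(P \right)} = -7$
$\left(o{\left(3 \right)} + z{\left(-4,8 \right)}\right)^{2} = \left(-7 - 7\right)^{2} = \left(-14\right)^{2} = 196$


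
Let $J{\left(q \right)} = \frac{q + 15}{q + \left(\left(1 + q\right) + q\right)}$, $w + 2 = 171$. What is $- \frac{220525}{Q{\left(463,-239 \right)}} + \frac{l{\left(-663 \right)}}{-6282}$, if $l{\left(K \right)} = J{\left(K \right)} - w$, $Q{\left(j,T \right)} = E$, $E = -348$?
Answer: $\frac{114757030673}{181084932} \approx 633.72$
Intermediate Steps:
$Q{\left(j,T \right)} = -348$
$w = 169$ ($w = -2 + 171 = 169$)
$J{\left(q \right)} = \frac{15 + q}{1 + 3 q}$ ($J{\left(q \right)} = \frac{15 + q}{q + \left(1 + 2 q\right)} = \frac{15 + q}{1 + 3 q}$)
$l{\left(K \right)} = -169 + \frac{15 + K}{1 + 3 K}$ ($l{\left(K \right)} = \frac{15 + K}{1 + 3 K} - 169 = -169 + \frac{15 + K}{1 + 3 K}$)
$- \frac{220525}{Q{\left(463,-239 \right)}} + \frac{l{\left(-663 \right)}}{-6282} = - \frac{220525}{-348} + \frac{22 \frac{1}{1 + 3 \left(-663\right)} \left(-7 - -15249\right)}{-6282} = \left(-220525\right) \left(- \frac{1}{348}\right) + \frac{22 \left(-7 + 15249\right)}{1 - 1989} \left(- \frac{1}{6282}\right) = \frac{220525}{348} + 22 \frac{1}{-1988} \cdot 15242 \left(- \frac{1}{6282}\right) = \frac{220525}{348} + 22 \left(- \frac{1}{1988}\right) 15242 \left(- \frac{1}{6282}\right) = \frac{220525}{348} - - \frac{83831}{3122154} = \frac{220525}{348} + \frac{83831}{3122154} = \frac{114757030673}{181084932}$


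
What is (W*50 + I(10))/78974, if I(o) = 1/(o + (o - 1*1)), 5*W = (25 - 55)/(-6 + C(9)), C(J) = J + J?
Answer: -237/750253 ≈ -0.00031589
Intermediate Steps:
C(J) = 2*J
W = -½ (W = ((25 - 55)/(-6 + 2*9))/5 = (-30/(-6 + 18))/5 = (-30/12)/5 = (-30*1/12)/5 = (⅕)*(-5/2) = -½ ≈ -0.50000)
I(o) = 1/(-1 + 2*o) (I(o) = 1/(o + (o - 1)) = 1/(o + (-1 + o)) = 1/(-1 + 2*o))
(W*50 + I(10))/78974 = (-½*50 + 1/(-1 + 2*10))/78974 = (-25 + 1/(-1 + 20))*(1/78974) = (-25 + 1/19)*(1/78974) = -474/19*1/78974 = -237/750253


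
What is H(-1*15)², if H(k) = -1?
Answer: 1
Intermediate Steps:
H(-1*15)² = (-1)² = 1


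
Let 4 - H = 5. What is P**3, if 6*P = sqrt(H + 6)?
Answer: 5*sqrt(5)/216 ≈ 0.051761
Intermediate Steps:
H = -1 (H = 4 - 1*5 = 4 - 5 = -1)
P = sqrt(5)/6 (P = sqrt(-1 + 6)/6 = sqrt(5)/6 ≈ 0.37268)
P**3 = (sqrt(5)/6)**3 = 5*sqrt(5)/216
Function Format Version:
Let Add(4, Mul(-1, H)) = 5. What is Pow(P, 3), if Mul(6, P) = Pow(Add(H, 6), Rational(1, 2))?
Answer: Mul(Rational(5, 216), Pow(5, Rational(1, 2))) ≈ 0.051761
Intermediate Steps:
H = -1 (H = Add(4, Mul(-1, 5)) = Add(4, -5) = -1)
P = Mul(Rational(1, 6), Pow(5, Rational(1, 2))) (P = Mul(Rational(1, 6), Pow(Add(-1, 6), Rational(1, 2))) = Mul(Rational(1, 6), Pow(5, Rational(1, 2))) ≈ 0.37268)
Pow(P, 3) = Pow(Mul(Rational(1, 6), Pow(5, Rational(1, 2))), 3) = Mul(Rational(5, 216), Pow(5, Rational(1, 2)))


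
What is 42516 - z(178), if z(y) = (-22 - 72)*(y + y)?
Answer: 75980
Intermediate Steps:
z(y) = -188*y
42516 - z(178) = 42516 - (-188)*178 = 42516 - 1*(-33464) = 42516 + 33464 = 75980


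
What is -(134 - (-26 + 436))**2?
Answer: -76176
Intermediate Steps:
-(134 - (-26 + 436))**2 = -(134 - 1*410)**2 = -(134 - 410)**2 = -1*(-276)**2 = -1*76176 = -76176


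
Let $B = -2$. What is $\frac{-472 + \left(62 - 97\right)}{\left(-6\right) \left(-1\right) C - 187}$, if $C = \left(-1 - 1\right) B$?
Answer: $\frac{507}{163} \approx 3.1104$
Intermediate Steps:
$C = 4$ ($C = \left(-1 - 1\right) \left(-2\right) = \left(-2\right) \left(-2\right) = 4$)
$\frac{-472 + \left(62 - 97\right)}{\left(-6\right) \left(-1\right) C - 187} = \frac{-472 + \left(62 - 97\right)}{\left(-6\right) \left(-1\right) 4 - 187} = \frac{-472 + \left(62 - 97\right)}{6 \cdot 4 - 187} = \frac{-472 - 35}{24 - 187} = - \frac{507}{-163} = \left(-507\right) \left(- \frac{1}{163}\right) = \frac{507}{163}$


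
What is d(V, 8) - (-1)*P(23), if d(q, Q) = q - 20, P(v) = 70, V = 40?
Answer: 90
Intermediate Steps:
d(q, Q) = -20 + q
d(V, 8) - (-1)*P(23) = (-20 + 40) - (-1)*70 = 20 - 1*(-70) = 20 + 70 = 90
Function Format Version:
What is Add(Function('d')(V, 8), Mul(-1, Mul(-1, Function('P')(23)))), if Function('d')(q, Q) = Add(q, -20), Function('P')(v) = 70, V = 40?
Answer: 90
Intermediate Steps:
Function('d')(q, Q) = Add(-20, q)
Add(Function('d')(V, 8), Mul(-1, Mul(-1, Function('P')(23)))) = Add(Add(-20, 40), Mul(-1, Mul(-1, 70))) = Add(20, Mul(-1, -70)) = Add(20, 70) = 90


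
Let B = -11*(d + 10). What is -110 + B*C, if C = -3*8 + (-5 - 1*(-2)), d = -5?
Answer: 1375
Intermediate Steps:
B = -55 (B = -11*(-5 + 10) = -11*5 = -55)
C = -27 (C = -24 + (-5 + 2) = -24 - 3 = -27)
-110 + B*C = -110 - 55*(-27) = -110 + 1485 = 1375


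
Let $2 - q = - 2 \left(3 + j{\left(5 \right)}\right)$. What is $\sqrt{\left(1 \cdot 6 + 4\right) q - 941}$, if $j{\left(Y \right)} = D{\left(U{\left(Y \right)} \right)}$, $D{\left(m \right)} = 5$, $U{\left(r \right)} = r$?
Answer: $i \sqrt{761} \approx 27.586 i$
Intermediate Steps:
$j{\left(Y \right)} = 5$
$q = 18$ ($q = 2 - - 2 \left(3 + 5\right) = 2 - \left(-2\right) 8 = 2 - -16 = 2 + 16 = 18$)
$\sqrt{\left(1 \cdot 6 + 4\right) q - 941} = \sqrt{\left(1 \cdot 6 + 4\right) 18 - 941} = \sqrt{\left(6 + 4\right) 18 - 941} = \sqrt{10 \cdot 18 - 941} = \sqrt{180 - 941} = \sqrt{-761} = i \sqrt{761}$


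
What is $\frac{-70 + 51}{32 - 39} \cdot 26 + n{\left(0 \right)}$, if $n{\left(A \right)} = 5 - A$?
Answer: $\frac{529}{7} \approx 75.571$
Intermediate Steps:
$\frac{-70 + 51}{32 - 39} \cdot 26 + n{\left(0 \right)} = \frac{-70 + 51}{32 - 39} \cdot 26 + \left(5 - 0\right) = - \frac{19}{-7} \cdot 26 + \left(5 + 0\right) = \left(-19\right) \left(- \frac{1}{7}\right) 26 + 5 = \frac{19}{7} \cdot 26 + 5 = \frac{494}{7} + 5 = \frac{529}{7}$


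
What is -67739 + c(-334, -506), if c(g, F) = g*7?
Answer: -70077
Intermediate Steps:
c(g, F) = 7*g
-67739 + c(-334, -506) = -67739 + 7*(-334) = -67739 - 2338 = -70077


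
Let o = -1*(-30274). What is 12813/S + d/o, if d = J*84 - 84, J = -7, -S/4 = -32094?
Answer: 50272015/647742504 ≈ 0.077611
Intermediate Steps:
S = 128376 (S = -4*(-32094) = 128376)
o = 30274
d = -672 (d = -7*84 - 84 = -588 - 84 = -672)
12813/S + d/o = 12813/128376 - 672/30274 = 12813*(1/128376) - 672*1/30274 = 4271/42792 - 336/15137 = 50272015/647742504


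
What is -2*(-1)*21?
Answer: 42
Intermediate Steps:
-2*(-1)*21 = 2*21 = 42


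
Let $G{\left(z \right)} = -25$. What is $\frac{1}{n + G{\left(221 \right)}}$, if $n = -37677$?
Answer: $- \frac{1}{37702} \approx -2.6524 \cdot 10^{-5}$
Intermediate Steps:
$\frac{1}{n + G{\left(221 \right)}} = \frac{1}{-37677 - 25} = \frac{1}{-37702} = - \frac{1}{37702}$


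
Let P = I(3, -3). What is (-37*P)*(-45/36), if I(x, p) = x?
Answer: 555/4 ≈ 138.75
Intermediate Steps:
P = 3
(-37*P)*(-45/36) = (-37*3)*(-45/36) = -(-4995)/36 = -111*(-5/4) = 555/4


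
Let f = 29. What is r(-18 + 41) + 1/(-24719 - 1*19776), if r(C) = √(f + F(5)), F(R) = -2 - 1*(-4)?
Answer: -1/44495 + √31 ≈ 5.5677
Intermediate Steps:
F(R) = 2 (F(R) = -2 + 4 = 2)
r(C) = √31 (r(C) = √(29 + 2) = √31)
r(-18 + 41) + 1/(-24719 - 1*19776) = √31 + 1/(-24719 - 1*19776) = √31 + 1/(-24719 - 19776) = √31 + 1/(-44495) = √31 - 1/44495 = -1/44495 + √31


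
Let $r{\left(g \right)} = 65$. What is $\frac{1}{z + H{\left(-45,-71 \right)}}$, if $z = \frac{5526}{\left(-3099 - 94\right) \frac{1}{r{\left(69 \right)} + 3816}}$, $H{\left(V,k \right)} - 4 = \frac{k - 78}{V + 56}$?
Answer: $- \frac{35123}{236245731} \approx -0.00014867$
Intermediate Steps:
$H{\left(V,k \right)} = 4 + \frac{-78 + k}{56 + V}$ ($H{\left(V,k \right)} = 4 + \frac{k - 78}{V + 56} = 4 + \frac{-78 + k}{56 + V}$)
$z = - \frac{21446406}{3193}$ ($z = \frac{5526}{\left(-3099 - 94\right) \frac{1}{65 + 3816}} = \frac{5526}{\left(-3193\right) \frac{1}{3881}} = \frac{5526}{- \frac{3193}{3881}} = 5526 \left(- \frac{3881}{3193}\right) = - \frac{21446406}{3193} \approx -6716.7$)
$\frac{1}{z + H{\left(-45,-71 \right)}} = \frac{1}{- \frac{21446406}{3193} + \frac{146 - 71 + 4 \left(-45\right)}{56 - 45}} = \frac{1}{- \frac{21446406}{3193} + \frac{146 - 71 - 180}{11}} = \frac{1}{- \frac{21446406}{3193} + \frac{1}{11} \left(-105\right)} = \frac{1}{- \frac{21446406}{3193} - \frac{105}{11}} = \frac{1}{- \frac{236245731}{35123}} = - \frac{35123}{236245731}$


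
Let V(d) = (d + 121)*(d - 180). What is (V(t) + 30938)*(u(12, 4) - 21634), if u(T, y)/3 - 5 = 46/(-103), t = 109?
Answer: -32530482160/103 ≈ -3.1583e+8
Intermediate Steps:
V(d) = (-180 + d)*(121 + d) (V(d) = (121 + d)*(-180 + d) = (-180 + d)*(121 + d))
u(T, y) = 1407/103 (u(T, y) = 15 + 3*(46/(-103)) = 15 + 3*(46*(-1/103)) = 15 + 3*(-46/103) = 15 - 138/103 = 1407/103)
(V(t) + 30938)*(u(12, 4) - 21634) = ((-21780 + 109² - 59*109) + 30938)*(1407/103 - 21634) = ((-21780 + 11881 - 6431) + 30938)*(-2226895/103) = (-16330 + 30938)*(-2226895/103) = 14608*(-2226895/103) = -32530482160/103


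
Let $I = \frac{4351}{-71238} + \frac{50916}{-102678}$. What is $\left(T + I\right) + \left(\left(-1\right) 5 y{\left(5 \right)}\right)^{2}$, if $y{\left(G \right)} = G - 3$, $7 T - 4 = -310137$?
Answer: $- \frac{377233252658419}{8533671258} \approx -44205.0$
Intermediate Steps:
$T = - \frac{310133}{7}$ ($T = \frac{4}{7} + \frac{1}{7} \left(-310137\right) = \frac{4}{7} - \frac{310137}{7} = - \frac{310133}{7} \approx -44305.0$)
$y{\left(G \right)} = -3 + G$ ($y{\left(G \right)} = G - 3 = -3 + G$)
$I = - \frac{678984331}{1219095894}$ ($I = 4351 \left(- \frac{1}{71238}\right) + 50916 \left(- \frac{1}{102678}\right) = - \frac{4351}{71238} - \frac{8486}{17113} = - \frac{678984331}{1219095894} \approx -0.55696$)
$\left(T + I\right) + \left(\left(-1\right) 5 y{\left(5 \right)}\right)^{2} = \left(- \frac{310133}{7} - \frac{678984331}{1219095894}\right) + \left(\left(-1\right) 5 \left(-3 + 5\right)\right)^{2} = - \frac{378086619784219}{8533671258} + \left(\left(-5\right) 2\right)^{2} = - \frac{378086619784219}{8533671258} + \left(-10\right)^{2} = - \frac{378086619784219}{8533671258} + 100 = - \frac{377233252658419}{8533671258}$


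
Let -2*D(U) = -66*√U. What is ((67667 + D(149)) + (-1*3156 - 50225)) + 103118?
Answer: 117404 + 33*√149 ≈ 1.1781e+5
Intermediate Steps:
D(U) = 33*√U (D(U) = -(-33)*√U = 33*√U)
((67667 + D(149)) + (-1*3156 - 50225)) + 103118 = ((67667 + 33*√149) + (-1*3156 - 50225)) + 103118 = ((67667 + 33*√149) + (-3156 - 50225)) + 103118 = ((67667 + 33*√149) - 53381) + 103118 = (14286 + 33*√149) + 103118 = 117404 + 33*√149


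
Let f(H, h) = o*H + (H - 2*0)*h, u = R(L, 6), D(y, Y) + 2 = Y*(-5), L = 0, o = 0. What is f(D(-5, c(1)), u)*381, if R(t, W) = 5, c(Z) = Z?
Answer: -13335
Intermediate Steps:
D(y, Y) = -2 - 5*Y (D(y, Y) = -2 + Y*(-5) = -2 - 5*Y)
u = 5
f(H, h) = H*h (f(H, h) = 0*H + (H - 2*0)*h = 0 + (H + 0)*h = 0 + H*h = H*h)
f(D(-5, c(1)), u)*381 = ((-2 - 5*1)*5)*381 = ((-2 - 5)*5)*381 = -7*5*381 = -35*381 = -13335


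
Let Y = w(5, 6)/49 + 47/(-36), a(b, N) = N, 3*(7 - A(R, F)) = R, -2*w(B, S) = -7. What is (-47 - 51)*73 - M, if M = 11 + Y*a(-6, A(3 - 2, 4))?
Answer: -1352630/189 ≈ -7156.8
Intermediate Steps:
w(B, S) = 7/2 (w(B, S) = -1/2*(-7) = 7/2)
A(R, F) = 7 - R/3
Y = -311/252 (Y = (7/2)/49 + 47/(-36) = (7/2)*(1/49) + 47*(-1/36) = 1/14 - 47/36 = -311/252 ≈ -1.2341)
M = 524/189 (M = 11 - 311*(7 - (3 - 2)/3)/252 = 11 - 311*(7 - 1/3*1)/252 = 11 - 311*(7 - 1/3)/252 = 11 - 311/252*20/3 = 11 - 1555/189 = 524/189 ≈ 2.7725)
(-47 - 51)*73 - M = (-47 - 51)*73 - 1*524/189 = -98*73 - 524/189 = -7154 - 524/189 = -1352630/189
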